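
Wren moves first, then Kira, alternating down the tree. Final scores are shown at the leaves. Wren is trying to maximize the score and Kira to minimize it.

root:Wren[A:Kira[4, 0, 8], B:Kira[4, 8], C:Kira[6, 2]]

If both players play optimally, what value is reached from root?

A (Kira): min(4, 0, 8) = 0
B (Kira): min(4, 8) = 4
C (Kira): min(6, 2) = 2
root (Wren): max(0, 4, 2) = 4

4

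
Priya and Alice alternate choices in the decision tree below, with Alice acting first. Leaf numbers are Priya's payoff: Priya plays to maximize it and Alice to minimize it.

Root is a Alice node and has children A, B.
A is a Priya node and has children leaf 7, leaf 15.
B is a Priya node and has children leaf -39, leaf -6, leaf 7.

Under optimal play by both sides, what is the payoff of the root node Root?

A (Priya): max(7, 15) = 15
B (Priya): max(-39, -6, 7) = 7
Root (Alice): min(15, 7) = 7

7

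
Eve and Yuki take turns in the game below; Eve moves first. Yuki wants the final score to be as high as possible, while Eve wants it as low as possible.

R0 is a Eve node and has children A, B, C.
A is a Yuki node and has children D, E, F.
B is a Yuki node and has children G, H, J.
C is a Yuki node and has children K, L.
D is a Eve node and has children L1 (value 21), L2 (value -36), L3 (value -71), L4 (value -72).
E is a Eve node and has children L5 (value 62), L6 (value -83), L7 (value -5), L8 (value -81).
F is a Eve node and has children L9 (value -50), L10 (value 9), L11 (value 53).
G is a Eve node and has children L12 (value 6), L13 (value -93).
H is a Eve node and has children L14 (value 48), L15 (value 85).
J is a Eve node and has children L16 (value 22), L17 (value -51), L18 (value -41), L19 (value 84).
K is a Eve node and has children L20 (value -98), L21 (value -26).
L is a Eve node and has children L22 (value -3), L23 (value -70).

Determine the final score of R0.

-70

D (Eve): min(21, -36, -71, -72) = -72
E (Eve): min(62, -83, -5, -81) = -83
F (Eve): min(-50, 9, 53) = -50
A (Yuki): max(-72, -83, -50) = -50
G (Eve): min(6, -93) = -93
H (Eve): min(48, 85) = 48
J (Eve): min(22, -51, -41, 84) = -51
B (Yuki): max(-93, 48, -51) = 48
K (Eve): min(-98, -26) = -98
L (Eve): min(-3, -70) = -70
C (Yuki): max(-98, -70) = -70
R0 (Eve): min(-50, 48, -70) = -70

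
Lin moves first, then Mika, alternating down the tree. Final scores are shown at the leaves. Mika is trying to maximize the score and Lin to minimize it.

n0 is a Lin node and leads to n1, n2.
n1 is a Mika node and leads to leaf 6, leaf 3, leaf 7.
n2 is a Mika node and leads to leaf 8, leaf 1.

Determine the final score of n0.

n1 (Mika): max(6, 3, 7) = 7
n2 (Mika): max(8, 1) = 8
n0 (Lin): min(7, 8) = 7

7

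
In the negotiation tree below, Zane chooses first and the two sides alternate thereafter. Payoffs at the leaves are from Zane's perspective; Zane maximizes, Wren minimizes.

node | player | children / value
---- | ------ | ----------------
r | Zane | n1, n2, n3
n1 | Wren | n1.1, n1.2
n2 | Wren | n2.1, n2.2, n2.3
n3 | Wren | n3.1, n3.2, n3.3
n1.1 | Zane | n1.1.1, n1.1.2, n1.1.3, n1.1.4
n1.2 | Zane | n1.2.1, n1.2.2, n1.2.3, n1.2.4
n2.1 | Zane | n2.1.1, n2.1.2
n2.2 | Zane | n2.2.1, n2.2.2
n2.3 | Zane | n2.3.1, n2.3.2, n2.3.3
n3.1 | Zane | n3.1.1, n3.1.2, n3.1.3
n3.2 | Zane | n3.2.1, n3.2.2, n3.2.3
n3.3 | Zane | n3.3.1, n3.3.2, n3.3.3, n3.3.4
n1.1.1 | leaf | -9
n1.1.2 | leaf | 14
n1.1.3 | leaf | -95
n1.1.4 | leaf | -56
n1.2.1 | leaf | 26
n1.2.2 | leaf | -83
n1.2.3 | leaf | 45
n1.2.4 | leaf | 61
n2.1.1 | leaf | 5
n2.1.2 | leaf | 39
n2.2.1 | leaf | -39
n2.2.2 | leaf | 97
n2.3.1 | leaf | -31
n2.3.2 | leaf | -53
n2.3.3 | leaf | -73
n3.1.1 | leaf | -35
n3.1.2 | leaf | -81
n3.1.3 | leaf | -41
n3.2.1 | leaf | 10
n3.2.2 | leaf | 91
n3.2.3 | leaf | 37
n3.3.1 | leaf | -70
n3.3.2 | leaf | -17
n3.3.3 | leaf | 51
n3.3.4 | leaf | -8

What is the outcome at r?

n1.1 (Zane): max(-9, 14, -95, -56) = 14
n1.2 (Zane): max(26, -83, 45, 61) = 61
n1 (Wren): min(14, 61) = 14
n2.1 (Zane): max(5, 39) = 39
n2.2 (Zane): max(-39, 97) = 97
n2.3 (Zane): max(-31, -53, -73) = -31
n2 (Wren): min(39, 97, -31) = -31
n3.1 (Zane): max(-35, -81, -41) = -35
n3.2 (Zane): max(10, 91, 37) = 91
n3.3 (Zane): max(-70, -17, 51, -8) = 51
n3 (Wren): min(-35, 91, 51) = -35
r (Zane): max(14, -31, -35) = 14

14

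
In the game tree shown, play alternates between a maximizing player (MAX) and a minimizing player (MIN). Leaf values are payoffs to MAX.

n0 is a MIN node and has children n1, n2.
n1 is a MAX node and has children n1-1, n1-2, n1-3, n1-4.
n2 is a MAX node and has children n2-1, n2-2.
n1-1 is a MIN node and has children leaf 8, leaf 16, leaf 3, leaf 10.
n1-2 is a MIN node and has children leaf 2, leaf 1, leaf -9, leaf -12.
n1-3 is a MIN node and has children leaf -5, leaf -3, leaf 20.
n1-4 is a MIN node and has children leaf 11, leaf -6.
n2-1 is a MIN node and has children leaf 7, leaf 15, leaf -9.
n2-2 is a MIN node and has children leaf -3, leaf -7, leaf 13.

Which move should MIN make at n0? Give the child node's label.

n2

n1-1 (MIN): min(8, 16, 3, 10) = 3
n1-2 (MIN): min(2, 1, -9, -12) = -12
n1-3 (MIN): min(-5, -3, 20) = -5
n1-4 (MIN): min(11, -6) = -6
n1 (MAX): max(3, -12, -5, -6) = 3
n2-1 (MIN): min(7, 15, -9) = -9
n2-2 (MIN): min(-3, -7, 13) = -7
n2 (MAX): max(-9, -7) = -7
n0 (MIN): min(3, -7) = -7
MIN at n0 wants the lowest of {n1=3, n2=-7}, so chooses n2.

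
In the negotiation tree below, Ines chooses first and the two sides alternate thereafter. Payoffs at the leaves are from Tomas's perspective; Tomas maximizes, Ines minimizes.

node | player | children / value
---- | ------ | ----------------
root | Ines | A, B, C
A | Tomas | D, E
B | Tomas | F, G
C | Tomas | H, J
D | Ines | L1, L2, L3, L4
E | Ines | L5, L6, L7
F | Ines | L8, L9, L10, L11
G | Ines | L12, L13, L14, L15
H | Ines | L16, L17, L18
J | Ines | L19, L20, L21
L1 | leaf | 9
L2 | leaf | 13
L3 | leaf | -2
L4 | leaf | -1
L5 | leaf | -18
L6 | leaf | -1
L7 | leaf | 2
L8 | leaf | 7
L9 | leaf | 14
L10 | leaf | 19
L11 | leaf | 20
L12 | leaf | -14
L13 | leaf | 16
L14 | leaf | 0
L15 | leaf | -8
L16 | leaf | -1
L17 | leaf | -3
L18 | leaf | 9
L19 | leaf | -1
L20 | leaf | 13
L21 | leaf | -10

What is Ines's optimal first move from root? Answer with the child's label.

D (Ines): min(9, 13, -2, -1) = -2
E (Ines): min(-18, -1, 2) = -18
A (Tomas): max(-2, -18) = -2
F (Ines): min(7, 14, 19, 20) = 7
G (Ines): min(-14, 16, 0, -8) = -14
B (Tomas): max(7, -14) = 7
H (Ines): min(-1, -3, 9) = -3
J (Ines): min(-1, 13, -10) = -10
C (Tomas): max(-3, -10) = -3
root (Ines): min(-2, 7, -3) = -3
Ines at root wants the lowest of {A=-2, B=7, C=-3}, so chooses C.

C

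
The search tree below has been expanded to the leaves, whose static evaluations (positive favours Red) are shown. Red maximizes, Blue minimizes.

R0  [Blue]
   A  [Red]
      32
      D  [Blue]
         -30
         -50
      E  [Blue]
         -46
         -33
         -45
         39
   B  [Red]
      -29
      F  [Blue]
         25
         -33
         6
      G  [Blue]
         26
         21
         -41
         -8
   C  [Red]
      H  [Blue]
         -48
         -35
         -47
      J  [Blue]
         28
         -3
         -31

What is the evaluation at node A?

D (Blue): min(-30, -50) = -50
E (Blue): min(-46, -33, -45, 39) = -46
A (Red): max(32, -50, -46) = 32

32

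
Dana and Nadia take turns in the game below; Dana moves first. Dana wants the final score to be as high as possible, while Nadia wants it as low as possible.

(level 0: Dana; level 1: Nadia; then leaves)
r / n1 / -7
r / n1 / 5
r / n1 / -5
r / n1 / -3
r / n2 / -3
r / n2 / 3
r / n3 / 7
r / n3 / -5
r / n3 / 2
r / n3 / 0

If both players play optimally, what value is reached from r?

-3

n1 (Nadia): min(-7, 5, -5, -3) = -7
n2 (Nadia): min(-3, 3) = -3
n3 (Nadia): min(7, -5, 2, 0) = -5
r (Dana): max(-7, -3, -5) = -3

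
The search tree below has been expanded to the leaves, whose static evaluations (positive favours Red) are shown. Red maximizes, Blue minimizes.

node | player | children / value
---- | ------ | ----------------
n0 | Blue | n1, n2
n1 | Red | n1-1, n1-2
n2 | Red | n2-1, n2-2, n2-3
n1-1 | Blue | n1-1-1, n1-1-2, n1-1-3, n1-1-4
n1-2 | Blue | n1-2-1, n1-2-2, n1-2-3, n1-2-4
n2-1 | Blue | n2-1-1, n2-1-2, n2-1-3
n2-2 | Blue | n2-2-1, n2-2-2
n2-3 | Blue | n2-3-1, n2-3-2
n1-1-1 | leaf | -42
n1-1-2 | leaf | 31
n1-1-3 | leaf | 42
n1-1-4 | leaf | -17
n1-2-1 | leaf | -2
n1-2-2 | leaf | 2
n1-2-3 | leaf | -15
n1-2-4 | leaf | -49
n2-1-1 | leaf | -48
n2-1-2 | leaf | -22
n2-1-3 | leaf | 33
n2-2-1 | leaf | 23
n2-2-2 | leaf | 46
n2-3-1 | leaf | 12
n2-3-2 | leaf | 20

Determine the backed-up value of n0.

n1-1 (Blue): min(-42, 31, 42, -17) = -42
n1-2 (Blue): min(-2, 2, -15, -49) = -49
n1 (Red): max(-42, -49) = -42
n2-1 (Blue): min(-48, -22, 33) = -48
n2-2 (Blue): min(23, 46) = 23
n2-3 (Blue): min(12, 20) = 12
n2 (Red): max(-48, 23, 12) = 23
n0 (Blue): min(-42, 23) = -42

-42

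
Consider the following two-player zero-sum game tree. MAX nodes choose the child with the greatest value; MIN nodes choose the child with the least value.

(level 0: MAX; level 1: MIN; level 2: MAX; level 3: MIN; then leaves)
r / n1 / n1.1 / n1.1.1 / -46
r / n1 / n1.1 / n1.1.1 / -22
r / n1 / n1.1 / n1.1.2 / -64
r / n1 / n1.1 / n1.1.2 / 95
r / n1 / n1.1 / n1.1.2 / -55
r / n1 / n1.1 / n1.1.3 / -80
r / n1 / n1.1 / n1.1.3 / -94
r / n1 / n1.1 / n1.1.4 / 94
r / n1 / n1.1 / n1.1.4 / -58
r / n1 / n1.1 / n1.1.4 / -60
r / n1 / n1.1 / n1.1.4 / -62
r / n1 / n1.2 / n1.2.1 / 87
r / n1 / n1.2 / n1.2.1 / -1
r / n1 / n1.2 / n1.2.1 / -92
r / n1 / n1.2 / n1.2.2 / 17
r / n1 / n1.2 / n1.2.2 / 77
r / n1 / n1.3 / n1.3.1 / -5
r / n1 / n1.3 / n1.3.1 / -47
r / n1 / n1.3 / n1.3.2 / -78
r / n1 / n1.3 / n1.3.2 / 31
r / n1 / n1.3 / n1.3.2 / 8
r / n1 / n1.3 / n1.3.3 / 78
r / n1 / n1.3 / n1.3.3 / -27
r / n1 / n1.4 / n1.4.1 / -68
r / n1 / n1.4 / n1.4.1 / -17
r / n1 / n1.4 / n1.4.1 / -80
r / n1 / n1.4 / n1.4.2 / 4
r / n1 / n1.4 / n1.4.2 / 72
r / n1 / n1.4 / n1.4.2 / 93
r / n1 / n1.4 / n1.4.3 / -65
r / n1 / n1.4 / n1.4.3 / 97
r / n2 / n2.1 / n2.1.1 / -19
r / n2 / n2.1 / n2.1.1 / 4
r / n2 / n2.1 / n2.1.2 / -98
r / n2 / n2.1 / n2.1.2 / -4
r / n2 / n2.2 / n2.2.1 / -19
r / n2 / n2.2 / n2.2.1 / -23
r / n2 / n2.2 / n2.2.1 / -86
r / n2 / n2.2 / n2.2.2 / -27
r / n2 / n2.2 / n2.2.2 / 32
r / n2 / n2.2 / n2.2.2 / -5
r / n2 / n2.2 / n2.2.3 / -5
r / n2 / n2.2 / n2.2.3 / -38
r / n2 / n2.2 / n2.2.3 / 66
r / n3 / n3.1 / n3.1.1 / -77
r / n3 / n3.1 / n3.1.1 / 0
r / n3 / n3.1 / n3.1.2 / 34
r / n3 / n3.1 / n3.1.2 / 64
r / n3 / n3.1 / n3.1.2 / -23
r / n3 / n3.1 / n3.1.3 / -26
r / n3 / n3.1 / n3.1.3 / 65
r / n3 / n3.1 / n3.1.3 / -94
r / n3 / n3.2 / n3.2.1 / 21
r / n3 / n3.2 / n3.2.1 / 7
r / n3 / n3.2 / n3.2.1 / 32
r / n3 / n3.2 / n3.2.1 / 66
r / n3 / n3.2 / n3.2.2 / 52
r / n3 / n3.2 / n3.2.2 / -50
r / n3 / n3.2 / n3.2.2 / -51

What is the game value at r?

-23

n1.1.1 (MIN): min(-46, -22) = -46
n1.1.2 (MIN): min(-64, 95, -55) = -64
n1.1.3 (MIN): min(-80, -94) = -94
n1.1.4 (MIN): min(94, -58, -60, -62) = -62
n1.1 (MAX): max(-46, -64, -94, -62) = -46
n1.2.1 (MIN): min(87, -1, -92) = -92
n1.2.2 (MIN): min(17, 77) = 17
n1.2 (MAX): max(-92, 17) = 17
n1.3.1 (MIN): min(-5, -47) = -47
n1.3.2 (MIN): min(-78, 31, 8) = -78
n1.3.3 (MIN): min(78, -27) = -27
n1.3 (MAX): max(-47, -78, -27) = -27
n1.4.1 (MIN): min(-68, -17, -80) = -80
n1.4.2 (MIN): min(4, 72, 93) = 4
n1.4.3 (MIN): min(-65, 97) = -65
n1.4 (MAX): max(-80, 4, -65) = 4
n1 (MIN): min(-46, 17, -27, 4) = -46
n2.1.1 (MIN): min(-19, 4) = -19
n2.1.2 (MIN): min(-98, -4) = -98
n2.1 (MAX): max(-19, -98) = -19
n2.2.1 (MIN): min(-19, -23, -86) = -86
n2.2.2 (MIN): min(-27, 32, -5) = -27
n2.2.3 (MIN): min(-5, -38, 66) = -38
n2.2 (MAX): max(-86, -27, -38) = -27
n2 (MIN): min(-19, -27) = -27
n3.1.1 (MIN): min(-77, 0) = -77
n3.1.2 (MIN): min(34, 64, -23) = -23
n3.1.3 (MIN): min(-26, 65, -94) = -94
n3.1 (MAX): max(-77, -23, -94) = -23
n3.2.1 (MIN): min(21, 7, 32, 66) = 7
n3.2.2 (MIN): min(52, -50, -51) = -51
n3.2 (MAX): max(7, -51) = 7
n3 (MIN): min(-23, 7) = -23
r (MAX): max(-46, -27, -23) = -23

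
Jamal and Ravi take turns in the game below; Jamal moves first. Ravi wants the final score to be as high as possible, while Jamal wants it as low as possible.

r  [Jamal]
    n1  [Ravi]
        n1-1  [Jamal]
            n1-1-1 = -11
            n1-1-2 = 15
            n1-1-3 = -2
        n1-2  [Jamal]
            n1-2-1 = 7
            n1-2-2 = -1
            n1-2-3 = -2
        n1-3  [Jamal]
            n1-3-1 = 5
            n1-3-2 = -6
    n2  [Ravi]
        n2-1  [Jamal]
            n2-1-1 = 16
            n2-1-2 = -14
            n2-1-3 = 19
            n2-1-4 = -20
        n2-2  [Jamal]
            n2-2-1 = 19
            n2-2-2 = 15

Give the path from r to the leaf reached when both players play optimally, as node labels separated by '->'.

n1-1 (Jamal): min(-11, 15, -2) = -11
n1-2 (Jamal): min(7, -1, -2) = -2
n1-3 (Jamal): min(5, -6) = -6
n1 (Ravi): max(-11, -2, -6) = -2
n2-1 (Jamal): min(16, -14, 19, -20) = -20
n2-2 (Jamal): min(19, 15) = 15
n2 (Ravi): max(-20, 15) = 15
r (Jamal): min(-2, 15) = -2
At r, Jamal picks n1 (lowest: -2).
At n1, Ravi picks n1-2 (highest: -2).
At n1-2, Jamal picks n1-2-3 (lowest: -2).
Terminal value -2.

r -> n1 -> n1-2 -> n1-2-3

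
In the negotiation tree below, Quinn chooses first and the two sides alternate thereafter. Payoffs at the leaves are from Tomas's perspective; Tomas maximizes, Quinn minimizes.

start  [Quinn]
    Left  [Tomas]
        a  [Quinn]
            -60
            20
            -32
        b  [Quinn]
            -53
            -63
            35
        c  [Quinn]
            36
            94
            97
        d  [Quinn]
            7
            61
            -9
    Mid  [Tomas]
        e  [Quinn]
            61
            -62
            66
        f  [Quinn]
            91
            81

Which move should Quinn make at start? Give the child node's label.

a (Quinn): min(-60, 20, -32) = -60
b (Quinn): min(-53, -63, 35) = -63
c (Quinn): min(36, 94, 97) = 36
d (Quinn): min(7, 61, -9) = -9
Left (Tomas): max(-60, -63, 36, -9) = 36
e (Quinn): min(61, -62, 66) = -62
f (Quinn): min(91, 81) = 81
Mid (Tomas): max(-62, 81) = 81
start (Quinn): min(36, 81) = 36
Quinn at start wants the lowest of {Left=36, Mid=81}, so chooses Left.

Left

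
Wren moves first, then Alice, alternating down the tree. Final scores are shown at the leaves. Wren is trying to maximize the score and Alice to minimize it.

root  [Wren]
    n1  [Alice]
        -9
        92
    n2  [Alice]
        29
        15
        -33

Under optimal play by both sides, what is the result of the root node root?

n1 (Alice): min(-9, 92) = -9
n2 (Alice): min(29, 15, -33) = -33
root (Wren): max(-9, -33) = -9

-9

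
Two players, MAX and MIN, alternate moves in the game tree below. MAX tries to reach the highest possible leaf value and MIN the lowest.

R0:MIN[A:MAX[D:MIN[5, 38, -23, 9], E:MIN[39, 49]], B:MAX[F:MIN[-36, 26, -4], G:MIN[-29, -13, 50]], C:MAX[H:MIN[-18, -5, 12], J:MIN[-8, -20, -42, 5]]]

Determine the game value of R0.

D (MIN): min(5, 38, -23, 9) = -23
E (MIN): min(39, 49) = 39
A (MAX): max(-23, 39) = 39
F (MIN): min(-36, 26, -4) = -36
G (MIN): min(-29, -13, 50) = -29
B (MAX): max(-36, -29) = -29
H (MIN): min(-18, -5, 12) = -18
J (MIN): min(-8, -20, -42, 5) = -42
C (MAX): max(-18, -42) = -18
R0 (MIN): min(39, -29, -18) = -29

-29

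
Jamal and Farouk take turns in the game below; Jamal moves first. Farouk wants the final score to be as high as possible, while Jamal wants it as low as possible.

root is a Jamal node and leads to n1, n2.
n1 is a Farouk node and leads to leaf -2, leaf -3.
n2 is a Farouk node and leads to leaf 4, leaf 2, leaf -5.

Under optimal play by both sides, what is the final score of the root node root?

-2

n1 (Farouk): max(-2, -3) = -2
n2 (Farouk): max(4, 2, -5) = 4
root (Jamal): min(-2, 4) = -2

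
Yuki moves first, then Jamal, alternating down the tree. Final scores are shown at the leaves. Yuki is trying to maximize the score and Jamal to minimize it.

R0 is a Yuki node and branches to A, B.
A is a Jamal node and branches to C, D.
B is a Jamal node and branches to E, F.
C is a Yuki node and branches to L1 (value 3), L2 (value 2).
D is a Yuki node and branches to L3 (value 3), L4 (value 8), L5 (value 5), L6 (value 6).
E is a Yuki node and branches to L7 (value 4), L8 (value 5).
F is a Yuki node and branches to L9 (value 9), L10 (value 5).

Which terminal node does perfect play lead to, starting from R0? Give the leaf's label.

L8

C (Yuki): max(3, 2) = 3
D (Yuki): max(3, 8, 5, 6) = 8
A (Jamal): min(3, 8) = 3
E (Yuki): max(4, 5) = 5
F (Yuki): max(9, 5) = 9
B (Jamal): min(5, 9) = 5
R0 (Yuki): max(3, 5) = 5
At R0, Yuki picks B (highest: 5).
At B, Jamal picks E (lowest: 5).
At E, Yuki picks L8 (highest: 5).
Terminal value 5.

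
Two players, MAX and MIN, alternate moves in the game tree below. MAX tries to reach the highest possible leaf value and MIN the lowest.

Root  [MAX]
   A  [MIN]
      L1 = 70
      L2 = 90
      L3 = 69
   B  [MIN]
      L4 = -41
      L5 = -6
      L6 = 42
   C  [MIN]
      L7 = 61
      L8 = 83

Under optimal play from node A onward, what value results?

69

A (MIN): min(70, 90, 69) = 69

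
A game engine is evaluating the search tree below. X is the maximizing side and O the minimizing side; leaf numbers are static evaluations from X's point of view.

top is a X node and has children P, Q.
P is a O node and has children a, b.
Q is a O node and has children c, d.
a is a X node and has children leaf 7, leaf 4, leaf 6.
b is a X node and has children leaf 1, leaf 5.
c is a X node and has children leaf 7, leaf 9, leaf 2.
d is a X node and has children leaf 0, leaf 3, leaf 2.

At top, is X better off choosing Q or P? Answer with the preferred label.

c (X): max(7, 9, 2) = 9
d (X): max(0, 3, 2) = 3
Q (O): min(9, 3) = 3
a (X): max(7, 4, 6) = 7
b (X): max(1, 5) = 5
P (O): min(7, 5) = 5
X prefers the higher value; Q=3, P=5. P is better since 5 > 3.

P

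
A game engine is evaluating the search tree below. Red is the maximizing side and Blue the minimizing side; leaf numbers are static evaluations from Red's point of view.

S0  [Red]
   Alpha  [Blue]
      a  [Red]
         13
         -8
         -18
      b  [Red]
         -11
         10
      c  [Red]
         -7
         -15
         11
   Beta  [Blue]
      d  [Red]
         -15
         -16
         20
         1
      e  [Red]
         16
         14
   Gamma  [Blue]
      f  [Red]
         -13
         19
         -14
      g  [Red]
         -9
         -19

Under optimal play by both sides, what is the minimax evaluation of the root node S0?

16

a (Red): max(13, -8, -18) = 13
b (Red): max(-11, 10) = 10
c (Red): max(-7, -15, 11) = 11
Alpha (Blue): min(13, 10, 11) = 10
d (Red): max(-15, -16, 20, 1) = 20
e (Red): max(16, 14) = 16
Beta (Blue): min(20, 16) = 16
f (Red): max(-13, 19, -14) = 19
g (Red): max(-9, -19) = -9
Gamma (Blue): min(19, -9) = -9
S0 (Red): max(10, 16, -9) = 16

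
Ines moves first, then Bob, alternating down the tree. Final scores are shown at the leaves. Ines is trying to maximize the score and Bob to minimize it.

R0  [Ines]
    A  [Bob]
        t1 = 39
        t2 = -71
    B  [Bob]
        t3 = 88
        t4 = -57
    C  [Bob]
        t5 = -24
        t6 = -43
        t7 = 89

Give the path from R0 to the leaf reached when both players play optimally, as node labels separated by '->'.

A (Bob): min(39, -71) = -71
B (Bob): min(88, -57) = -57
C (Bob): min(-24, -43, 89) = -43
R0 (Ines): max(-71, -57, -43) = -43
At R0, Ines picks C (highest: -43).
At C, Bob picks t6 (lowest: -43).
Terminal value -43.

R0 -> C -> t6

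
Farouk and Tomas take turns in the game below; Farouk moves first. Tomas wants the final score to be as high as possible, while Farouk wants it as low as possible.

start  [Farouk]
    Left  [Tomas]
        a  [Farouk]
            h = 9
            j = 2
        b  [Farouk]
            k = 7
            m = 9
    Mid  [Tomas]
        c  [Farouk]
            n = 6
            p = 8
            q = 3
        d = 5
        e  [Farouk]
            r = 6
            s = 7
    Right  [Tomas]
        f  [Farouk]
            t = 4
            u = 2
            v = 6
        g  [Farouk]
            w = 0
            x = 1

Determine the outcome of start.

2

a (Farouk): min(9, 2) = 2
b (Farouk): min(7, 9) = 7
Left (Tomas): max(2, 7) = 7
c (Farouk): min(6, 8, 3) = 3
e (Farouk): min(6, 7) = 6
Mid (Tomas): max(3, 5, 6) = 6
f (Farouk): min(4, 2, 6) = 2
g (Farouk): min(0, 1) = 0
Right (Tomas): max(2, 0) = 2
start (Farouk): min(7, 6, 2) = 2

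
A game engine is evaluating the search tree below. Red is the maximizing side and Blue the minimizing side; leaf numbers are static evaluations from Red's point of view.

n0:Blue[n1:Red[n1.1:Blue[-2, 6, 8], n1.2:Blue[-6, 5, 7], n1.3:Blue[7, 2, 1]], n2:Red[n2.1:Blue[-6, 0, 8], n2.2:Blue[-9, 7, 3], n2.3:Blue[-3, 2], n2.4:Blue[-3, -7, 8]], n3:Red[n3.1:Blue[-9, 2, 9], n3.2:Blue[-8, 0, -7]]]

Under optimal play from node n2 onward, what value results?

n2.1 (Blue): min(-6, 0, 8) = -6
n2.2 (Blue): min(-9, 7, 3) = -9
n2.3 (Blue): min(-3, 2) = -3
n2.4 (Blue): min(-3, -7, 8) = -7
n2 (Red): max(-6, -9, -3, -7) = -3

-3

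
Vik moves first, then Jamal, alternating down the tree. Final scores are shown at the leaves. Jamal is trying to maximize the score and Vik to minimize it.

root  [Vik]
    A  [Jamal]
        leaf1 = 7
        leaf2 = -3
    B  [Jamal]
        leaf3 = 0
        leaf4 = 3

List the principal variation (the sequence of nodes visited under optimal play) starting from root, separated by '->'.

A (Jamal): max(7, -3) = 7
B (Jamal): max(0, 3) = 3
root (Vik): min(7, 3) = 3
At root, Vik picks B (lowest: 3).
At B, Jamal picks leaf4 (highest: 3).
Terminal value 3.

root -> B -> leaf4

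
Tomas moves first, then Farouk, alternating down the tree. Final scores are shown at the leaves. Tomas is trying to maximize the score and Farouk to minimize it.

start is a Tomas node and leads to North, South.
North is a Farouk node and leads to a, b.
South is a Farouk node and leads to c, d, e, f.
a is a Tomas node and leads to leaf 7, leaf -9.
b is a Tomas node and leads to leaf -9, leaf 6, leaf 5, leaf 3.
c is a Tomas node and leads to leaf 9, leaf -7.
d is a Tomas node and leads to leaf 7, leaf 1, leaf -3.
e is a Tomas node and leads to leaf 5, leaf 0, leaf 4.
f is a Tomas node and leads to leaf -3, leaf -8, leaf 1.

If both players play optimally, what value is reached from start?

6

a (Tomas): max(7, -9) = 7
b (Tomas): max(-9, 6, 5, 3) = 6
North (Farouk): min(7, 6) = 6
c (Tomas): max(9, -7) = 9
d (Tomas): max(7, 1, -3) = 7
e (Tomas): max(5, 0, 4) = 5
f (Tomas): max(-3, -8, 1) = 1
South (Farouk): min(9, 7, 5, 1) = 1
start (Tomas): max(6, 1) = 6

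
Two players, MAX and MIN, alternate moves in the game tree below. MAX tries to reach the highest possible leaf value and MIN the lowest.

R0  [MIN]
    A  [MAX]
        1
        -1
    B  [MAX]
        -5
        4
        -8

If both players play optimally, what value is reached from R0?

1

A (MAX): max(1, -1) = 1
B (MAX): max(-5, 4, -8) = 4
R0 (MIN): min(1, 4) = 1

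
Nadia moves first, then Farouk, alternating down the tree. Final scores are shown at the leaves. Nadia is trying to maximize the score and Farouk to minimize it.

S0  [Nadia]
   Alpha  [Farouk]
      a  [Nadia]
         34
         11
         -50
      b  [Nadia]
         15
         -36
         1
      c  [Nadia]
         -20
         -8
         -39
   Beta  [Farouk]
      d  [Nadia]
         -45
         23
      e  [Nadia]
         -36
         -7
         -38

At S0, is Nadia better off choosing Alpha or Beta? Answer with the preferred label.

Beta

a (Nadia): max(34, 11, -50) = 34
b (Nadia): max(15, -36, 1) = 15
c (Nadia): max(-20, -8, -39) = -8
Alpha (Farouk): min(34, 15, -8) = -8
d (Nadia): max(-45, 23) = 23
e (Nadia): max(-36, -7, -38) = -7
Beta (Farouk): min(23, -7) = -7
Nadia prefers the higher value; Alpha=-8, Beta=-7. Beta is better since -7 > -8.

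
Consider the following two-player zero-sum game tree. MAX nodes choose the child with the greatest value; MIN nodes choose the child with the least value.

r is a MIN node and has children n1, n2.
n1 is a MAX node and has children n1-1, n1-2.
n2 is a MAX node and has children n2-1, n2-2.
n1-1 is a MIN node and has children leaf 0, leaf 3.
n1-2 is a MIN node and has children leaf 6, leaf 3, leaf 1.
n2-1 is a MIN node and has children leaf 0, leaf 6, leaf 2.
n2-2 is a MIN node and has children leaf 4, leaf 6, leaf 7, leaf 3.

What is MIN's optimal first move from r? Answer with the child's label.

n1-1 (MIN): min(0, 3) = 0
n1-2 (MIN): min(6, 3, 1) = 1
n1 (MAX): max(0, 1) = 1
n2-1 (MIN): min(0, 6, 2) = 0
n2-2 (MIN): min(4, 6, 7, 3) = 3
n2 (MAX): max(0, 3) = 3
r (MIN): min(1, 3) = 1
MIN at r wants the lowest of {n1=1, n2=3}, so chooses n1.

n1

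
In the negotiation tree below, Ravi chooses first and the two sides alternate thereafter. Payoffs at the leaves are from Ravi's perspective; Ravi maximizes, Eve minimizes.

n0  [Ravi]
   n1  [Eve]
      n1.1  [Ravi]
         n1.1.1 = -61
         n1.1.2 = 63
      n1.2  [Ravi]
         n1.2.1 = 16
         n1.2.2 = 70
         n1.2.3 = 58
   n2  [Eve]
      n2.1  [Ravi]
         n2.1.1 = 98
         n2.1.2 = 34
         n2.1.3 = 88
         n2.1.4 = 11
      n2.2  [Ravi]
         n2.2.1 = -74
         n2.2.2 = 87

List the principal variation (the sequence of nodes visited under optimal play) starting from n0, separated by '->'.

n0 -> n2 -> n2.2 -> n2.2.2

n1.1 (Ravi): max(-61, 63) = 63
n1.2 (Ravi): max(16, 70, 58) = 70
n1 (Eve): min(63, 70) = 63
n2.1 (Ravi): max(98, 34, 88, 11) = 98
n2.2 (Ravi): max(-74, 87) = 87
n2 (Eve): min(98, 87) = 87
n0 (Ravi): max(63, 87) = 87
At n0, Ravi picks n2 (highest: 87).
At n2, Eve picks n2.2 (lowest: 87).
At n2.2, Ravi picks n2.2.2 (highest: 87).
Terminal value 87.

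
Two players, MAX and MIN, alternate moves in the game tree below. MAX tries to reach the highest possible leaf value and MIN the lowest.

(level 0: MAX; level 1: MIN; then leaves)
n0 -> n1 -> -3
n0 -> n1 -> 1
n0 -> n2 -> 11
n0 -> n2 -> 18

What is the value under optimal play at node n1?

n1 (MIN): min(-3, 1) = -3

-3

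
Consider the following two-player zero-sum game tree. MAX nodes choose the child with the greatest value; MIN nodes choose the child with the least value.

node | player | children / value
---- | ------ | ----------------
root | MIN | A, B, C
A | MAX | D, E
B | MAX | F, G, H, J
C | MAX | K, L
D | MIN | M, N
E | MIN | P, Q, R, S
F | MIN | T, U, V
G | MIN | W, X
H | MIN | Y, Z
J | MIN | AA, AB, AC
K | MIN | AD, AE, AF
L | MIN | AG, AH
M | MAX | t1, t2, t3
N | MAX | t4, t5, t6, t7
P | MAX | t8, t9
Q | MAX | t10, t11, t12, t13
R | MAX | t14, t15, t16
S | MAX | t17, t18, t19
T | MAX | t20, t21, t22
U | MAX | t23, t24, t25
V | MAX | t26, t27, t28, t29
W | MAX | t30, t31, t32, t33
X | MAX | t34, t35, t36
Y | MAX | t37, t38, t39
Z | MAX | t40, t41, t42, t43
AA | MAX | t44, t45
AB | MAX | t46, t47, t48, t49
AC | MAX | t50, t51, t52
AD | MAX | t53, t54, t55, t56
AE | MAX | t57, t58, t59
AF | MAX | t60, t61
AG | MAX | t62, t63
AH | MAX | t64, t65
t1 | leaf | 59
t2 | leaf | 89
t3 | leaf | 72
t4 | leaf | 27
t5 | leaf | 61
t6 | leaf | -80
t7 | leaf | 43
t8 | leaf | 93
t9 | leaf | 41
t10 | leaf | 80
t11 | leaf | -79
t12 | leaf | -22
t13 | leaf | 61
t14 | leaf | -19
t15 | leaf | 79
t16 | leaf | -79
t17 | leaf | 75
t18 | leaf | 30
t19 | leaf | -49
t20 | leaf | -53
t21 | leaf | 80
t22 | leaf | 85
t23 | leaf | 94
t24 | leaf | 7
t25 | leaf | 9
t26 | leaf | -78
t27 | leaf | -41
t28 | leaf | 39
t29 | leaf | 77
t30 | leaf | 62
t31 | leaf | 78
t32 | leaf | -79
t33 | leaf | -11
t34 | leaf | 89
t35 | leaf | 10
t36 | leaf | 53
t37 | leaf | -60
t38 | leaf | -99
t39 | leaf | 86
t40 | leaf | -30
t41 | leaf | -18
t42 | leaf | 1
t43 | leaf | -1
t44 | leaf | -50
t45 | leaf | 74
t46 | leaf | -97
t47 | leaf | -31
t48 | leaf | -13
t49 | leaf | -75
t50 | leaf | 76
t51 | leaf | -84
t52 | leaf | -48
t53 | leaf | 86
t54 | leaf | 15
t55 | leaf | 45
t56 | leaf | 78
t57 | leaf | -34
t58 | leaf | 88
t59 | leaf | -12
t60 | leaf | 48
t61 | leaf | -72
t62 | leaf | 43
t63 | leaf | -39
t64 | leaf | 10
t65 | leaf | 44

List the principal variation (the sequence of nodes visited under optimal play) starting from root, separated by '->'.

M (MAX): max(59, 89, 72) = 89
N (MAX): max(27, 61, -80, 43) = 61
D (MIN): min(89, 61) = 61
P (MAX): max(93, 41) = 93
Q (MAX): max(80, -79, -22, 61) = 80
R (MAX): max(-19, 79, -79) = 79
S (MAX): max(75, 30, -49) = 75
E (MIN): min(93, 80, 79, 75) = 75
A (MAX): max(61, 75) = 75
T (MAX): max(-53, 80, 85) = 85
U (MAX): max(94, 7, 9) = 94
V (MAX): max(-78, -41, 39, 77) = 77
F (MIN): min(85, 94, 77) = 77
W (MAX): max(62, 78, -79, -11) = 78
X (MAX): max(89, 10, 53) = 89
G (MIN): min(78, 89) = 78
Y (MAX): max(-60, -99, 86) = 86
Z (MAX): max(-30, -18, 1, -1) = 1
H (MIN): min(86, 1) = 1
AA (MAX): max(-50, 74) = 74
AB (MAX): max(-97, -31, -13, -75) = -13
AC (MAX): max(76, -84, -48) = 76
J (MIN): min(74, -13, 76) = -13
B (MAX): max(77, 78, 1, -13) = 78
AD (MAX): max(86, 15, 45, 78) = 86
AE (MAX): max(-34, 88, -12) = 88
AF (MAX): max(48, -72) = 48
K (MIN): min(86, 88, 48) = 48
AG (MAX): max(43, -39) = 43
AH (MAX): max(10, 44) = 44
L (MIN): min(43, 44) = 43
C (MAX): max(48, 43) = 48
root (MIN): min(75, 78, 48) = 48
At root, MIN picks C (lowest: 48).
At C, MAX picks K (highest: 48).
At K, MIN picks AF (lowest: 48).
At AF, MAX picks t60 (highest: 48).
Terminal value 48.

root -> C -> K -> AF -> t60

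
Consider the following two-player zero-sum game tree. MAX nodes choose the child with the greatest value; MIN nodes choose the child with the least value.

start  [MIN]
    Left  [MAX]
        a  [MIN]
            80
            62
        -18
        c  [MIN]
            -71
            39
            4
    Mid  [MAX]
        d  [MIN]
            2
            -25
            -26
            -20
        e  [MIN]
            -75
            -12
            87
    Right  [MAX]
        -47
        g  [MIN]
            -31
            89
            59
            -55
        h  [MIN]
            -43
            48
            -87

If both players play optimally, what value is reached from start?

-47

a (MIN): min(80, 62) = 62
c (MIN): min(-71, 39, 4) = -71
Left (MAX): max(62, -18, -71) = 62
d (MIN): min(2, -25, -26, -20) = -26
e (MIN): min(-75, -12, 87) = -75
Mid (MAX): max(-26, -75) = -26
g (MIN): min(-31, 89, 59, -55) = -55
h (MIN): min(-43, 48, -87) = -87
Right (MAX): max(-47, -55, -87) = -47
start (MIN): min(62, -26, -47) = -47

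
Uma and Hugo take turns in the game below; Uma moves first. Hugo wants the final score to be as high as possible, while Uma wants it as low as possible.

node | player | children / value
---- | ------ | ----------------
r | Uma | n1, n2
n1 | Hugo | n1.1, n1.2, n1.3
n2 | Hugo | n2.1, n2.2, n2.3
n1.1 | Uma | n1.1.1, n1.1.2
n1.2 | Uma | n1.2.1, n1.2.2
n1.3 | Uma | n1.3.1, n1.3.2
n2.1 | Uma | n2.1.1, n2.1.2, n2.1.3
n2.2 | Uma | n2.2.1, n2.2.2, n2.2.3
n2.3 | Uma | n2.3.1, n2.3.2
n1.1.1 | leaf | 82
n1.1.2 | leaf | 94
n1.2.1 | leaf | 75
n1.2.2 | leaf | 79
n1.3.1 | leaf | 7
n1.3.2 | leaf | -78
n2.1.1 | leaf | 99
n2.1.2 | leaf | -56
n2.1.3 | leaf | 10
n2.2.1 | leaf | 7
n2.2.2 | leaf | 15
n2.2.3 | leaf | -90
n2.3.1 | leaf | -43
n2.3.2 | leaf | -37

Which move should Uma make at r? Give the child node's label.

n1.1 (Uma): min(82, 94) = 82
n1.2 (Uma): min(75, 79) = 75
n1.3 (Uma): min(7, -78) = -78
n1 (Hugo): max(82, 75, -78) = 82
n2.1 (Uma): min(99, -56, 10) = -56
n2.2 (Uma): min(7, 15, -90) = -90
n2.3 (Uma): min(-43, -37) = -43
n2 (Hugo): max(-56, -90, -43) = -43
r (Uma): min(82, -43) = -43
Uma at r wants the lowest of {n1=82, n2=-43}, so chooses n2.

n2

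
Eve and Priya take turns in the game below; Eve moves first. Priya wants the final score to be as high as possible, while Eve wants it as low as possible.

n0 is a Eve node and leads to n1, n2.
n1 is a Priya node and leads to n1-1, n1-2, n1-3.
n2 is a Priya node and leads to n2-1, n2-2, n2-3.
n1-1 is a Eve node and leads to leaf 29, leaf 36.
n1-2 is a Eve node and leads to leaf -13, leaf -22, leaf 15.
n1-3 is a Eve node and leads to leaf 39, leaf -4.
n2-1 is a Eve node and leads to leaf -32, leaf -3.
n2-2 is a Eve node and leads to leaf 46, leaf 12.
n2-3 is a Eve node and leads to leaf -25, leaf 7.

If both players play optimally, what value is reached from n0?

12

n1-1 (Eve): min(29, 36) = 29
n1-2 (Eve): min(-13, -22, 15) = -22
n1-3 (Eve): min(39, -4) = -4
n1 (Priya): max(29, -22, -4) = 29
n2-1 (Eve): min(-32, -3) = -32
n2-2 (Eve): min(46, 12) = 12
n2-3 (Eve): min(-25, 7) = -25
n2 (Priya): max(-32, 12, -25) = 12
n0 (Eve): min(29, 12) = 12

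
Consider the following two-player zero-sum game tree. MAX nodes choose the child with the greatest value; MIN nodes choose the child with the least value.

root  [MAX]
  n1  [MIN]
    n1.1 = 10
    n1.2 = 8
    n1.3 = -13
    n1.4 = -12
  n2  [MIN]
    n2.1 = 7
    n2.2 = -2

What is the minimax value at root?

n1 (MIN): min(10, 8, -13, -12) = -13
n2 (MIN): min(7, -2) = -2
root (MAX): max(-13, -2) = -2

-2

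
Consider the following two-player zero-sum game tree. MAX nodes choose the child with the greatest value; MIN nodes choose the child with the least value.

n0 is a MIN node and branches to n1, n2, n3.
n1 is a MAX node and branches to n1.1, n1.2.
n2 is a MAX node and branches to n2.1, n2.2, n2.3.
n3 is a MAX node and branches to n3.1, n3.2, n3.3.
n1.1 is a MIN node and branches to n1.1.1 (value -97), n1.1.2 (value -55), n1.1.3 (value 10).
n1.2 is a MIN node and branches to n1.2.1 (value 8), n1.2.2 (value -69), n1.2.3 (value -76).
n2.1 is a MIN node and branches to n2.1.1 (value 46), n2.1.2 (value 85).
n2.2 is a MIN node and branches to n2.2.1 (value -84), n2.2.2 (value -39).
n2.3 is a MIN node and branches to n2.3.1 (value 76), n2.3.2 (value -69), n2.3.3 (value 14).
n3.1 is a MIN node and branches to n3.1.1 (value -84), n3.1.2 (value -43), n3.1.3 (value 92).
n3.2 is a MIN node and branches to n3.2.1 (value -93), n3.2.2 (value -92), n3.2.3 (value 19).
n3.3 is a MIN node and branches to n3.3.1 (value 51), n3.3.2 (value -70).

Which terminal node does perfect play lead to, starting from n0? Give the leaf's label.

n1.1 (MIN): min(-97, -55, 10) = -97
n1.2 (MIN): min(8, -69, -76) = -76
n1 (MAX): max(-97, -76) = -76
n2.1 (MIN): min(46, 85) = 46
n2.2 (MIN): min(-84, -39) = -84
n2.3 (MIN): min(76, -69, 14) = -69
n2 (MAX): max(46, -84, -69) = 46
n3.1 (MIN): min(-84, -43, 92) = -84
n3.2 (MIN): min(-93, -92, 19) = -93
n3.3 (MIN): min(51, -70) = -70
n3 (MAX): max(-84, -93, -70) = -70
n0 (MIN): min(-76, 46, -70) = -76
At n0, MIN picks n1 (lowest: -76).
At n1, MAX picks n1.2 (highest: -76).
At n1.2, MIN picks n1.2.3 (lowest: -76).
Terminal value -76.

n1.2.3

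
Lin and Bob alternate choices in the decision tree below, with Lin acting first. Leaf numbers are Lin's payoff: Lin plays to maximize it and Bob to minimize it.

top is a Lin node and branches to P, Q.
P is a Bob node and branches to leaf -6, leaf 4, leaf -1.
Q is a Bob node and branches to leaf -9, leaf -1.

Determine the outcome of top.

P (Bob): min(-6, 4, -1) = -6
Q (Bob): min(-9, -1) = -9
top (Lin): max(-6, -9) = -6

-6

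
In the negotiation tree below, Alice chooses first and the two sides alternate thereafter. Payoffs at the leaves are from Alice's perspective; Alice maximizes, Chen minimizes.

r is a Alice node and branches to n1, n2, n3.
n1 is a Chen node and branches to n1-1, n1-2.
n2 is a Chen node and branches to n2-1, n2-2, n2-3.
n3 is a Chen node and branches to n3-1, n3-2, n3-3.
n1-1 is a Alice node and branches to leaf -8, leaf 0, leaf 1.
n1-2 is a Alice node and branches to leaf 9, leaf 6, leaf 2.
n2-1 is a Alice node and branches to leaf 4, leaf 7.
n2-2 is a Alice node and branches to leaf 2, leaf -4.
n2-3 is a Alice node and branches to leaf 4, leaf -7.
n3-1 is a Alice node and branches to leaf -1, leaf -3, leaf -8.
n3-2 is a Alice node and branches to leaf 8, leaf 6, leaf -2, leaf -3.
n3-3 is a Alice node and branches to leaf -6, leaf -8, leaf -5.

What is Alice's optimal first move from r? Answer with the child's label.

n2

n1-1 (Alice): max(-8, 0, 1) = 1
n1-2 (Alice): max(9, 6, 2) = 9
n1 (Chen): min(1, 9) = 1
n2-1 (Alice): max(4, 7) = 7
n2-2 (Alice): max(2, -4) = 2
n2-3 (Alice): max(4, -7) = 4
n2 (Chen): min(7, 2, 4) = 2
n3-1 (Alice): max(-1, -3, -8) = -1
n3-2 (Alice): max(8, 6, -2, -3) = 8
n3-3 (Alice): max(-6, -8, -5) = -5
n3 (Chen): min(-1, 8, -5) = -5
r (Alice): max(1, 2, -5) = 2
Alice at r wants the highest of {n1=1, n2=2, n3=-5}, so chooses n2.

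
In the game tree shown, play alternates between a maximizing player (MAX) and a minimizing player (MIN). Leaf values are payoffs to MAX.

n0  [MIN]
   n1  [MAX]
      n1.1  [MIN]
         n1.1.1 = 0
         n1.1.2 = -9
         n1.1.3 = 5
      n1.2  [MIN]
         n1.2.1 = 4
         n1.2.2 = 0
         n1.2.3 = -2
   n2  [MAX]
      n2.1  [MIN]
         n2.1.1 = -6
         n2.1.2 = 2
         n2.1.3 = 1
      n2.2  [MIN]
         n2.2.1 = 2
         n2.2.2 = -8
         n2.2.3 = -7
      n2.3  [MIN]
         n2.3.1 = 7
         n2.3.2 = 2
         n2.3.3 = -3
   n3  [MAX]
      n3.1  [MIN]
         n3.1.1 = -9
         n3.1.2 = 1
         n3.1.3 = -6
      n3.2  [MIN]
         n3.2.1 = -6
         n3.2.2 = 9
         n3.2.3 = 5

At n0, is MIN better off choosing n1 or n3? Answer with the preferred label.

n3

n1.1 (MIN): min(0, -9, 5) = -9
n1.2 (MIN): min(4, 0, -2) = -2
n1 (MAX): max(-9, -2) = -2
n3.1 (MIN): min(-9, 1, -6) = -9
n3.2 (MIN): min(-6, 9, 5) = -6
n3 (MAX): max(-9, -6) = -6
MIN prefers the lower value; n1=-2, n3=-6. n3 is better since -6 < -2.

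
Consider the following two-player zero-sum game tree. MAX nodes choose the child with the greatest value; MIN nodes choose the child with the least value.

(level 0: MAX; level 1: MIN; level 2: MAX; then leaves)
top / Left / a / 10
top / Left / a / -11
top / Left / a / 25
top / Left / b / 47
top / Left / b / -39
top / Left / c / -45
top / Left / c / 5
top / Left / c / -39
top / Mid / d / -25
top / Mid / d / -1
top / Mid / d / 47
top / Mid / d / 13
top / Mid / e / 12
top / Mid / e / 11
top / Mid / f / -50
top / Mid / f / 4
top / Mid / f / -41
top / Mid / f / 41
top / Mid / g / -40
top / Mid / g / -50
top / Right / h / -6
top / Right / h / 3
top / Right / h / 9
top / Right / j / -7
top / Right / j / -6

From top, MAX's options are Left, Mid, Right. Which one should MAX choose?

Left

a (MAX): max(10, -11, 25) = 25
b (MAX): max(47, -39) = 47
c (MAX): max(-45, 5, -39) = 5
Left (MIN): min(25, 47, 5) = 5
d (MAX): max(-25, -1, 47, 13) = 47
e (MAX): max(12, 11) = 12
f (MAX): max(-50, 4, -41, 41) = 41
g (MAX): max(-40, -50) = -40
Mid (MIN): min(47, 12, 41, -40) = -40
h (MAX): max(-6, 3, 9) = 9
j (MAX): max(-7, -6) = -6
Right (MIN): min(9, -6) = -6
top (MAX): max(5, -40, -6) = 5
MAX at top wants the highest of {Left=5, Mid=-40, Right=-6}, so chooses Left.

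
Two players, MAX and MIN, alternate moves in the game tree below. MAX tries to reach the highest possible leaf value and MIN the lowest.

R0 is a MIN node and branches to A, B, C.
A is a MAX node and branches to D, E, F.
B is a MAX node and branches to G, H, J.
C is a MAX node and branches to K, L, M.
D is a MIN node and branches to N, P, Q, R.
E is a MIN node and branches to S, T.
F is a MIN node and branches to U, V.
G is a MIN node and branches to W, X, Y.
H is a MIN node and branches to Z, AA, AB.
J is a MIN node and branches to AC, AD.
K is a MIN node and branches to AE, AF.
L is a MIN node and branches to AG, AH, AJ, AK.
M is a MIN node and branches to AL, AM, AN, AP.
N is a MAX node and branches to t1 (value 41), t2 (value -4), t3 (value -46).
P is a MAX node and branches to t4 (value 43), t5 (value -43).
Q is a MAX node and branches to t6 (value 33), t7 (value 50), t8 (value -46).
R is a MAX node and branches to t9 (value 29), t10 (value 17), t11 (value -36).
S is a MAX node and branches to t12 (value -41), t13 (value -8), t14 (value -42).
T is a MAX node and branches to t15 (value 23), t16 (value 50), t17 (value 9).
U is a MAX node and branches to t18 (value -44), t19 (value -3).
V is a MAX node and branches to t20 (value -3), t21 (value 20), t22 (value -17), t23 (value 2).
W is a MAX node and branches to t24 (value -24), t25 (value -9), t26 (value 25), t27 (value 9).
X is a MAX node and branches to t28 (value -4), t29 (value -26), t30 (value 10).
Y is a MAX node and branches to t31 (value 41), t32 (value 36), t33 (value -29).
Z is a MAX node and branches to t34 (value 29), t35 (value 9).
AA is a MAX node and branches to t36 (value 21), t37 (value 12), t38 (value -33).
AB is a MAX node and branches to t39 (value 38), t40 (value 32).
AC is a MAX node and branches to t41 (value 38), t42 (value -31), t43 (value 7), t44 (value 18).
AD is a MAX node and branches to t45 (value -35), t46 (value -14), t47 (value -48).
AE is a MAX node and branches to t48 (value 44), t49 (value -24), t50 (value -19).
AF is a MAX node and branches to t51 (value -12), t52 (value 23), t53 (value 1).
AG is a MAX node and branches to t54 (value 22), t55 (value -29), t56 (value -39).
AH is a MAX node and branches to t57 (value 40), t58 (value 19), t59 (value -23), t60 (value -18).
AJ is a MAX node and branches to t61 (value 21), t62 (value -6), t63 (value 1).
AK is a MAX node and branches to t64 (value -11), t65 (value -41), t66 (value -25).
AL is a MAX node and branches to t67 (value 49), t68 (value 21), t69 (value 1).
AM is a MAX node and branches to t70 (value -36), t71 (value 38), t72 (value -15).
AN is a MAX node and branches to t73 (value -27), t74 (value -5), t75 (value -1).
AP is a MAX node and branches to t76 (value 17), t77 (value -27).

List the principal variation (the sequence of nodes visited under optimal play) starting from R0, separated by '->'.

R0 -> B -> H -> AA -> t36

N (MAX): max(41, -4, -46) = 41
P (MAX): max(43, -43) = 43
Q (MAX): max(33, 50, -46) = 50
R (MAX): max(29, 17, -36) = 29
D (MIN): min(41, 43, 50, 29) = 29
S (MAX): max(-41, -8, -42) = -8
T (MAX): max(23, 50, 9) = 50
E (MIN): min(-8, 50) = -8
U (MAX): max(-44, -3) = -3
V (MAX): max(-3, 20, -17, 2) = 20
F (MIN): min(-3, 20) = -3
A (MAX): max(29, -8, -3) = 29
W (MAX): max(-24, -9, 25, 9) = 25
X (MAX): max(-4, -26, 10) = 10
Y (MAX): max(41, 36, -29) = 41
G (MIN): min(25, 10, 41) = 10
Z (MAX): max(29, 9) = 29
AA (MAX): max(21, 12, -33) = 21
AB (MAX): max(38, 32) = 38
H (MIN): min(29, 21, 38) = 21
AC (MAX): max(38, -31, 7, 18) = 38
AD (MAX): max(-35, -14, -48) = -14
J (MIN): min(38, -14) = -14
B (MAX): max(10, 21, -14) = 21
AE (MAX): max(44, -24, -19) = 44
AF (MAX): max(-12, 23, 1) = 23
K (MIN): min(44, 23) = 23
AG (MAX): max(22, -29, -39) = 22
AH (MAX): max(40, 19, -23, -18) = 40
AJ (MAX): max(21, -6, 1) = 21
AK (MAX): max(-11, -41, -25) = -11
L (MIN): min(22, 40, 21, -11) = -11
AL (MAX): max(49, 21, 1) = 49
AM (MAX): max(-36, 38, -15) = 38
AN (MAX): max(-27, -5, -1) = -1
AP (MAX): max(17, -27) = 17
M (MIN): min(49, 38, -1, 17) = -1
C (MAX): max(23, -11, -1) = 23
R0 (MIN): min(29, 21, 23) = 21
At R0, MIN picks B (lowest: 21).
At B, MAX picks H (highest: 21).
At H, MIN picks AA (lowest: 21).
At AA, MAX picks t36 (highest: 21).
Terminal value 21.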